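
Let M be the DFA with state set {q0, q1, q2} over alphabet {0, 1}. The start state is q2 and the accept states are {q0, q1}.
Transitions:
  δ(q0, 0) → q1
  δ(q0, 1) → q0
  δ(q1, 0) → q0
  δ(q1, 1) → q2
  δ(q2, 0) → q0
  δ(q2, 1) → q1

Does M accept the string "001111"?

accepted

q2 --0--> q0
q0 --0--> q1
q1 --1--> q2
q2 --1--> q1
q1 --1--> q2
q2 --1--> q1
End in state q1, which is an accepting state.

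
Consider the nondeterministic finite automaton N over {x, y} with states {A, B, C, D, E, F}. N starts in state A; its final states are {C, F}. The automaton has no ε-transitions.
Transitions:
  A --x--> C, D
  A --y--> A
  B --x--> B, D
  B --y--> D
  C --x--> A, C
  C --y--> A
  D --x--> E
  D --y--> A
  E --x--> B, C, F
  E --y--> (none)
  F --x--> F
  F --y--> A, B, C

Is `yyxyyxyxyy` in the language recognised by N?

rejected

Start: {A}
read y: {A}
read y: {A}
read x: {C, D}
read y: {A}
read y: {A}
read x: {C, D}
read y: {A}
read x: {C, D}
read y: {A}
read y: {A}
Reachable ∩ accepting = {} — empty.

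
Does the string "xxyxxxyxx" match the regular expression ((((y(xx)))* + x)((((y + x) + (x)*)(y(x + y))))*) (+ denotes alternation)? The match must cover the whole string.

no

No split of xxyxxxyxx into u·v has (((y(xx)))*+x) matching u and ((((y+x)+(x)*)(y(x+y))))* matching v.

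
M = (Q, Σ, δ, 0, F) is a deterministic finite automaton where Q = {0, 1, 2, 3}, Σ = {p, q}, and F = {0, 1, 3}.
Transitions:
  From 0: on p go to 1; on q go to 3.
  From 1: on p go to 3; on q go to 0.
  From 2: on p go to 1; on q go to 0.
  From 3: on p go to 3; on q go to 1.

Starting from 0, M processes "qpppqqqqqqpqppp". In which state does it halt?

3

0 --q--> 3
3 --p--> 3
3 --p--> 3
3 --p--> 3
3 --q--> 1
1 --q--> 0
0 --q--> 3
3 --q--> 1
1 --q--> 0
0 --q--> 3
3 --p--> 3
3 --q--> 1
1 --p--> 3
3 --p--> 3
3 --p--> 3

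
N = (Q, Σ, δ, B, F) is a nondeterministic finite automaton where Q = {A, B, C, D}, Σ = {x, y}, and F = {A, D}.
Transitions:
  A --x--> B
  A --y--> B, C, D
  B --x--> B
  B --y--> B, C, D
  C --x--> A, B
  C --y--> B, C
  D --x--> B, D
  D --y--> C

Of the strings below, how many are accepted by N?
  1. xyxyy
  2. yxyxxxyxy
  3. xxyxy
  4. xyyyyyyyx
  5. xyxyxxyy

5

xyxyy: accepted
yxyxxxyxy: accepted
xxyxy: accepted
xyyyyyyyx: accepted
xyxyxxyy: accepted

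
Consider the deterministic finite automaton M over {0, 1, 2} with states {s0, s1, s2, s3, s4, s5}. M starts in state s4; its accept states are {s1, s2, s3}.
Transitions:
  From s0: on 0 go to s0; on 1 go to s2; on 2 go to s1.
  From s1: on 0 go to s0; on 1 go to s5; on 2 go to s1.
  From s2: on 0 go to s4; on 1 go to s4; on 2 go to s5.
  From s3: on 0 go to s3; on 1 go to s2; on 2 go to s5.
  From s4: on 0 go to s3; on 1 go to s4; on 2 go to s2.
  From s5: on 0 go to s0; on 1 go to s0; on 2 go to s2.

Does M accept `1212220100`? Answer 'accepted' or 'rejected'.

accepted

s4 --1--> s4
s4 --2--> s2
s2 --1--> s4
s4 --2--> s2
s2 --2--> s5
s5 --2--> s2
s2 --0--> s4
s4 --1--> s4
s4 --0--> s3
s3 --0--> s3
End in state s3, which is an accepting state.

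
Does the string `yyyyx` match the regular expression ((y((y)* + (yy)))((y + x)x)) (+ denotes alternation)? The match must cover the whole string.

Split as yyy·yx: (y((y)*+(yy))) matches yyy and ((y+x)x) matches yx.

yes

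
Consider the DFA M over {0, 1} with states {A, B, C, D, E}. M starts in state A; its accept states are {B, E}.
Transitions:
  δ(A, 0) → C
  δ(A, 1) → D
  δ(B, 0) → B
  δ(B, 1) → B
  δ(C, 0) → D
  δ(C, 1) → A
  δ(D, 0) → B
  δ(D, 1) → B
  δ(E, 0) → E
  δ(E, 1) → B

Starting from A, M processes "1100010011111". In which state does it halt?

A --1--> D
D --1--> B
B --0--> B
B --0--> B
B --0--> B
B --1--> B
B --0--> B
B --0--> B
B --1--> B
B --1--> B
B --1--> B
B --1--> B
B --1--> B

B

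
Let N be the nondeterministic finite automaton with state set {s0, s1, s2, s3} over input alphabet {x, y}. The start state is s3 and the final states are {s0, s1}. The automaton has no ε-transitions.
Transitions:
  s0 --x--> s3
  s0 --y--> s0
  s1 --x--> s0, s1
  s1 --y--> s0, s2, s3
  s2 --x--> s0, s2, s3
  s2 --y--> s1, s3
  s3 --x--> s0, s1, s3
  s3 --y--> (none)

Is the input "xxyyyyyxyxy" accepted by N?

accepted

Start: {s3}
read x: {s0, s1, s3}
read x: {s0, s1, s3}
read y: {s0, s2, s3}
read y: {s0, s1, s3}
read y: {s0, s2, s3}
read y: {s0, s1, s3}
read y: {s0, s2, s3}
read x: {s0, s1, s2, s3}
read y: {s0, s1, s2, s3}
read x: {s0, s1, s2, s3}
read y: {s0, s1, s2, s3}
Reachable ∩ accepting = {s0, s1} — nonempty.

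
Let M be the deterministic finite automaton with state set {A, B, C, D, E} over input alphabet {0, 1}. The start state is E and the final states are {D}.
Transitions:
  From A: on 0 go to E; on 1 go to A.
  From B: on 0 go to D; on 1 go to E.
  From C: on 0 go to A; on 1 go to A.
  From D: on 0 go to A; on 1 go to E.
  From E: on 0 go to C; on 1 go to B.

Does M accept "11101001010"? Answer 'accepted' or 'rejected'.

accepted

E --1--> B
B --1--> E
E --1--> B
B --0--> D
D --1--> E
E --0--> C
C --0--> A
A --1--> A
A --0--> E
E --1--> B
B --0--> D
End in state D, which is an accepting state.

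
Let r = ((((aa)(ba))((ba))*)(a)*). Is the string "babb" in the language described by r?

no

No split of babb into u·v has (((aa)(ba))((ba))*) matching u and (a)* matching v.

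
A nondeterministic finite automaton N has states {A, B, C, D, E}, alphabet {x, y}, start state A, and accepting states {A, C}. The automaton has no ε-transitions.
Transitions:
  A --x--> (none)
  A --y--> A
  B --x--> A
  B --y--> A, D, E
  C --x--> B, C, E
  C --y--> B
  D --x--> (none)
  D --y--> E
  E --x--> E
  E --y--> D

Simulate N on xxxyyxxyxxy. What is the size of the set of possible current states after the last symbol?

0

Start: {A}
read x: {}
The reachable set is empty and stays empty for the remaining 10 symbols.
Final reachable set {} has 0 states.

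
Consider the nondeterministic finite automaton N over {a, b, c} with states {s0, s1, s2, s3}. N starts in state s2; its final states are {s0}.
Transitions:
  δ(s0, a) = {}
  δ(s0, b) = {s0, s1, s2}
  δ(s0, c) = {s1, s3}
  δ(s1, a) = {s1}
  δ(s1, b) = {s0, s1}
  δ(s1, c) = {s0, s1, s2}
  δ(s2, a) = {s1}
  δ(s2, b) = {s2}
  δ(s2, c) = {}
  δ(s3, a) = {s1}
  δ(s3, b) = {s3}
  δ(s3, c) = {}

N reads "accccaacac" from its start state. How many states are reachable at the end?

Start: {s2}
read a: {s1}
read c: {s0, s1, s2}
read c: {s0, s1, s2, s3}
read c: {s0, s1, s2, s3}
read c: {s0, s1, s2, s3}
read a: {s1}
read a: {s1}
read c: {s0, s1, s2}
read a: {s1}
read c: {s0, s1, s2}
Final reachable set {s0, s1, s2} has 3 states.

3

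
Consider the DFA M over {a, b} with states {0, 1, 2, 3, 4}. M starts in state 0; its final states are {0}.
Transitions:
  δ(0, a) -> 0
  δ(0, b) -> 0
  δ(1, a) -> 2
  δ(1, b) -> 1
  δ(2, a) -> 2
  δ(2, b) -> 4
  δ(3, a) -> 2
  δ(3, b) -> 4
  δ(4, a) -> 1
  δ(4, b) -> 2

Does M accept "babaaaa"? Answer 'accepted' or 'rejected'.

accepted

0 --b--> 0
0 --a--> 0
0 --b--> 0
0 --a--> 0
0 --a--> 0
0 --a--> 0
0 --a--> 0
End in state 0, which is an accepting state.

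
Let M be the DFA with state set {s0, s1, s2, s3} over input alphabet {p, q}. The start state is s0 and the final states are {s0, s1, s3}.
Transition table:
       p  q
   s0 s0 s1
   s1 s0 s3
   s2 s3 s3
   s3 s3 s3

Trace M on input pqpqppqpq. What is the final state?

s1

s0 --p--> s0
s0 --q--> s1
s1 --p--> s0
s0 --q--> s1
s1 --p--> s0
s0 --p--> s0
s0 --q--> s1
s1 --p--> s0
s0 --q--> s1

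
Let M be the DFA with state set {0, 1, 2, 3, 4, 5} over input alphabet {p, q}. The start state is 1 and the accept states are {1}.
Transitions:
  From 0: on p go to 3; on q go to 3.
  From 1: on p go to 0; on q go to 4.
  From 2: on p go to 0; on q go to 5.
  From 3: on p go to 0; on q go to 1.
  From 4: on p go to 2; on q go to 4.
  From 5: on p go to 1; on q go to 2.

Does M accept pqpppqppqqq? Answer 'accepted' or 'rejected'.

rejected

1 --p--> 0
0 --q--> 3
3 --p--> 0
0 --p--> 3
3 --p--> 0
0 --q--> 3
3 --p--> 0
0 --p--> 3
3 --q--> 1
1 --q--> 4
4 --q--> 4
End in state 4, which is not an accepting state.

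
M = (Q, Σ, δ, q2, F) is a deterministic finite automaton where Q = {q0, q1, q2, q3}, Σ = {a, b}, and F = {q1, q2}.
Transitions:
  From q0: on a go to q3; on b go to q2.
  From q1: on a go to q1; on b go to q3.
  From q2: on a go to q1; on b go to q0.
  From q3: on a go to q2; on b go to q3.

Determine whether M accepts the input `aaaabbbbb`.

q2 --a--> q1
q1 --a--> q1
q1 --a--> q1
q1 --a--> q1
q1 --b--> q3
q3 --b--> q3
q3 --b--> q3
q3 --b--> q3
q3 --b--> q3
End in state q3, which is not an accepting state.

rejected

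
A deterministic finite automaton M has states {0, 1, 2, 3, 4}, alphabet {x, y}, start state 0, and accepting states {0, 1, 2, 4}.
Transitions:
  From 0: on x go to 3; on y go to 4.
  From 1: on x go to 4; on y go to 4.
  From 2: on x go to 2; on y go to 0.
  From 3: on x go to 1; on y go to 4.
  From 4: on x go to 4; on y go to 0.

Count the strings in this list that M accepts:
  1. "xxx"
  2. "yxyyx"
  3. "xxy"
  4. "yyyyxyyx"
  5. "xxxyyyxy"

"xxx": accepted
"yxyyx": accepted
"xxy": accepted
"yyyyxyyx": rejected
"xxxyyyxy": accepted

4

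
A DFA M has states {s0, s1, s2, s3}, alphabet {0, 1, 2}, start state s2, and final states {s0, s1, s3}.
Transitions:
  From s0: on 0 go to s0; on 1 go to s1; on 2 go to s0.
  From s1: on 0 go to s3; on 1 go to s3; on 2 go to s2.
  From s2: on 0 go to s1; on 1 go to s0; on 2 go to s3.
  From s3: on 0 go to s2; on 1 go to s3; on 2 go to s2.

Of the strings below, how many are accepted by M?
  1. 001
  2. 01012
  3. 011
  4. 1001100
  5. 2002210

001: accepted
01012: accepted
011: accepted
1001100: accepted
2002210: rejected

4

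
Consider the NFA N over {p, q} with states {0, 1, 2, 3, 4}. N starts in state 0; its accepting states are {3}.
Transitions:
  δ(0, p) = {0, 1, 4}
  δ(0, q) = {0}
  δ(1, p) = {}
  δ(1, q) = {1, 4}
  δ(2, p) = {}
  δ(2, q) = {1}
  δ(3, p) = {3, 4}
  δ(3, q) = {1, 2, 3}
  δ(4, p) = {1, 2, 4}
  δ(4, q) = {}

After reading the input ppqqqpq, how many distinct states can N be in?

3

Start: {0}
read p: {0, 1, 4}
read p: {0, 1, 2, 4}
read q: {0, 1, 4}
read q: {0, 1, 4}
read q: {0, 1, 4}
read p: {0, 1, 2, 4}
read q: {0, 1, 4}
Final reachable set {0, 1, 4} has 3 states.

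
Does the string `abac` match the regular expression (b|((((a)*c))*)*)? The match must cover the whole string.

no

Neither b nor ((((a)*c))*)* matches abac.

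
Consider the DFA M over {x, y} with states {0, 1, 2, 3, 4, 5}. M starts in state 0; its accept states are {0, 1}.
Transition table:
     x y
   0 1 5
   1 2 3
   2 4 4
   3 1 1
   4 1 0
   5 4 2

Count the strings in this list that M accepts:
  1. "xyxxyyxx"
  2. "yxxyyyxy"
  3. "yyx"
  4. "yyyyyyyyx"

1

"xyxxyyxx": rejected
"yxxyyyxy": rejected
"yyx": rejected
"yyyyyyyyx": accepted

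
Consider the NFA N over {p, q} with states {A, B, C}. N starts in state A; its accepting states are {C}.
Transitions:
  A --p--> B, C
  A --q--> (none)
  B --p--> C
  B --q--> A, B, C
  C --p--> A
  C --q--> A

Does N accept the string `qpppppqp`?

rejected

Start: {A}
read q: {}
The reachable set is empty and stays empty for the remaining 7 symbols.
Reachable ∩ accepting = {} — empty.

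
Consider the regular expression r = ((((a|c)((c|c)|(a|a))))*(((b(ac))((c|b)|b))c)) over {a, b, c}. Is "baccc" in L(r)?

Split as ε·baccc: (((a|c)((c|c)|(a|a))))* matches ε and (((b(ac))((c|b)|b))c) matches baccc.

yes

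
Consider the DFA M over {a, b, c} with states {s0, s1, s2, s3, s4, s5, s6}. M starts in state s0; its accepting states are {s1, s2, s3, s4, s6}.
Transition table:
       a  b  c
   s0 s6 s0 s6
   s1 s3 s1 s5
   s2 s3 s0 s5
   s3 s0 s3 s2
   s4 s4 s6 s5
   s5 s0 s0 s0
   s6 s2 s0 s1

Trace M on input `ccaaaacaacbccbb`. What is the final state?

s0 --c--> s6
s6 --c--> s1
s1 --a--> s3
s3 --a--> s0
s0 --a--> s6
s6 --a--> s2
s2 --c--> s5
s5 --a--> s0
s0 --a--> s6
s6 --c--> s1
s1 --b--> s1
s1 --c--> s5
s5 --c--> s0
s0 --b--> s0
s0 --b--> s0

s0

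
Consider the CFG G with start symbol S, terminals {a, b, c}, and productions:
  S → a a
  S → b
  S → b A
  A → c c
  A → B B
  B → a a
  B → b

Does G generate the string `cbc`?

no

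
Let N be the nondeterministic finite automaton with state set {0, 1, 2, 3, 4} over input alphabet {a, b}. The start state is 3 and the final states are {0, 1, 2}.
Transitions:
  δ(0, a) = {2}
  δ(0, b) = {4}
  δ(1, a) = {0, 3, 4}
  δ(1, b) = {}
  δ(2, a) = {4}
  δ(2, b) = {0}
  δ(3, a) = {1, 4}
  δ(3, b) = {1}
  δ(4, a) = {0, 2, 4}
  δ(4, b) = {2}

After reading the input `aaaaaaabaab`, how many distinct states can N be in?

3

Start: {3}
read a: {1, 4}
read a: {0, 2, 3, 4}
read a: {0, 1, 2, 4}
read a: {0, 2, 3, 4}
read a: {0, 1, 2, 4}
read a: {0, 2, 3, 4}
read a: {0, 1, 2, 4}
read b: {0, 2, 4}
read a: {0, 2, 4}
read a: {0, 2, 4}
read b: {0, 2, 4}
Final reachable set {0, 2, 4} has 3 states.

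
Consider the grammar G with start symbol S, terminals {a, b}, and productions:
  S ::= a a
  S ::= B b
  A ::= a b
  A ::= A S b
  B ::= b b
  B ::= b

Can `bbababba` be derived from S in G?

no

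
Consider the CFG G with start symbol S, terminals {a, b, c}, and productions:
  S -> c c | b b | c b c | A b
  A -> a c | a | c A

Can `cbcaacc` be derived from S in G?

no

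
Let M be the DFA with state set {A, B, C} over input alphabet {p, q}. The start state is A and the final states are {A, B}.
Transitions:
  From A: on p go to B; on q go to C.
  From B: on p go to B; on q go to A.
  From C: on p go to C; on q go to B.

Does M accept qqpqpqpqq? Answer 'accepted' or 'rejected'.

rejected

A --q--> C
C --q--> B
B --p--> B
B --q--> A
A --p--> B
B --q--> A
A --p--> B
B --q--> A
A --q--> C
End in state C, which is not an accepting state.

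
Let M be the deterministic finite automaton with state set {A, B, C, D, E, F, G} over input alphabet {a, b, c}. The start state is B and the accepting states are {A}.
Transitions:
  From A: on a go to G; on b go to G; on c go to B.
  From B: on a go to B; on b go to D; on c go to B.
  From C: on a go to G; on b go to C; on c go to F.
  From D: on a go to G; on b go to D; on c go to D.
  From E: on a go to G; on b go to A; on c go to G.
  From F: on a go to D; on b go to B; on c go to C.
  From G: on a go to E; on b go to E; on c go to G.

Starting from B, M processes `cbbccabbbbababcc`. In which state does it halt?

G

B --c--> B
B --b--> D
D --b--> D
D --c--> D
D --c--> D
D --a--> G
G --b--> E
E --b--> A
A --b--> G
G --b--> E
E --a--> G
G --b--> E
E --a--> G
G --b--> E
E --c--> G
G --c--> G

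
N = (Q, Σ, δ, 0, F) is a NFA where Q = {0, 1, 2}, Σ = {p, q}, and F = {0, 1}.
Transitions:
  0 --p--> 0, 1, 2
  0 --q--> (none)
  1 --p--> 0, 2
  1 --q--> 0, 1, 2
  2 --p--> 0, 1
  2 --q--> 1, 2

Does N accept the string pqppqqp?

accepted

Start: {0}
read p: {0, 1, 2}
read q: {0, 1, 2}
read p: {0, 1, 2}
read p: {0, 1, 2}
read q: {0, 1, 2}
read q: {0, 1, 2}
read p: {0, 1, 2}
Reachable ∩ accepting = {0, 1} — nonempty.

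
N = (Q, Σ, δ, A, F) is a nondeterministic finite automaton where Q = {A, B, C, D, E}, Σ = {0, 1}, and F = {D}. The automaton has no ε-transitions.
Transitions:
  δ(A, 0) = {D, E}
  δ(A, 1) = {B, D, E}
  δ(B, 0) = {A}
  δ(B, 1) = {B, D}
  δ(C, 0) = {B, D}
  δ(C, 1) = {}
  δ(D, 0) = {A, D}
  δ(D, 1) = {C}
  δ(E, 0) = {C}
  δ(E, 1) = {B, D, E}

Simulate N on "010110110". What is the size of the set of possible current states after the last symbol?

4

Start: {A}
read 0: {D, E}
read 1: {B, C, D, E}
read 0: {A, B, C, D}
read 1: {B, C, D, E}
read 1: {B, C, D, E}
read 0: {A, B, C, D}
read 1: {B, C, D, E}
read 1: {B, C, D, E}
read 0: {A, B, C, D}
Final reachable set {A, B, C, D} has 4 states.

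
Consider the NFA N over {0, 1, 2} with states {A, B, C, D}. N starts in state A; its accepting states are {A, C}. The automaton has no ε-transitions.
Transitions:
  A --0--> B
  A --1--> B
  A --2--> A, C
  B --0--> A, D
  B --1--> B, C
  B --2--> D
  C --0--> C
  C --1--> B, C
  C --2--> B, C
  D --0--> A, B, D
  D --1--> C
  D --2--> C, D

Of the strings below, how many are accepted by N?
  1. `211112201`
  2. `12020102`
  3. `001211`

3

`211112201`: accepted
`12020102`: accepted
`001211`: accepted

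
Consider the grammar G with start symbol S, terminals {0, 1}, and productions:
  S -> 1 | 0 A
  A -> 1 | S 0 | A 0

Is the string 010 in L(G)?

yes

S ⇒ 0A ⇒ 0S0 ⇒ 010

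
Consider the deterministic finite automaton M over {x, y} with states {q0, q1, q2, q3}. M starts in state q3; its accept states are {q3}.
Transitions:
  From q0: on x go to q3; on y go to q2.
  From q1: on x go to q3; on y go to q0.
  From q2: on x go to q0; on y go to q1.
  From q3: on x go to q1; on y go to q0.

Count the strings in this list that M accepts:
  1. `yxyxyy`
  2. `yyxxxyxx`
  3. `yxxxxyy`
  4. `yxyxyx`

`yxyxyy`: rejected
`yyxxxyxx`: rejected
`yxxxxyy`: rejected
`yxyxyx`: accepted

1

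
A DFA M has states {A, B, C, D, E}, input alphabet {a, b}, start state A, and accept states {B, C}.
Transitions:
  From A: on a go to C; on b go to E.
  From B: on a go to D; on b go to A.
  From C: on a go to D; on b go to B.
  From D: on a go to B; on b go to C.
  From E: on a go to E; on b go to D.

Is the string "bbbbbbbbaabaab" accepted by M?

A --b--> E
E --b--> D
D --b--> C
C --b--> B
B --b--> A
A --b--> E
E --b--> D
D --b--> C
C --a--> D
D --a--> B
B --b--> A
A --a--> C
C --a--> D
D --b--> C
End in state C, which is an accepting state.

accepted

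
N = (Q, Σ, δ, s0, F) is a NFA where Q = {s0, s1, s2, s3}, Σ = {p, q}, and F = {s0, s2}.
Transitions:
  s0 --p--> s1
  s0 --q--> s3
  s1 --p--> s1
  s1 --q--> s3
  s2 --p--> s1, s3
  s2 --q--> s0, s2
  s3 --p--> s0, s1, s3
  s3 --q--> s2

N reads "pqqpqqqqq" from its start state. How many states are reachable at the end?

Start: {s0}
read p: {s1}
read q: {s3}
read q: {s2}
read p: {s1, s3}
read q: {s2, s3}
read q: {s0, s2}
read q: {s0, s2, s3}
read q: {s0, s2, s3}
read q: {s0, s2, s3}
Final reachable set {s0, s2, s3} has 3 states.

3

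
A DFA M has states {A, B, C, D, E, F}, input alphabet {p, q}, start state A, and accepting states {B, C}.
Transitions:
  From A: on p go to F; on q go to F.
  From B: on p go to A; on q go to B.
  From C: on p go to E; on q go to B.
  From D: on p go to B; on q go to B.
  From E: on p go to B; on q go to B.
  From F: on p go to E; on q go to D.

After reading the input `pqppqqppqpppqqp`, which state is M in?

A --p--> F
F --q--> D
D --p--> B
B --p--> A
A --q--> F
F --q--> D
D --p--> B
B --p--> A
A --q--> F
F --p--> E
E --p--> B
B --p--> A
A --q--> F
F --q--> D
D --p--> B

B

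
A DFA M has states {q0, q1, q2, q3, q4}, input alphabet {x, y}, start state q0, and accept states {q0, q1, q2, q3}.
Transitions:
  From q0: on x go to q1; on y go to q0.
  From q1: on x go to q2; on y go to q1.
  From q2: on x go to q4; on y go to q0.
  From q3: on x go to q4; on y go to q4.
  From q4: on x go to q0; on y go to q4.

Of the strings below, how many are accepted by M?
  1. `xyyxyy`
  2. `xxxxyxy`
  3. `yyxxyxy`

3

`xyyxyy`: accepted
`xxxxyxy`: accepted
`yyxxyxy`: accepted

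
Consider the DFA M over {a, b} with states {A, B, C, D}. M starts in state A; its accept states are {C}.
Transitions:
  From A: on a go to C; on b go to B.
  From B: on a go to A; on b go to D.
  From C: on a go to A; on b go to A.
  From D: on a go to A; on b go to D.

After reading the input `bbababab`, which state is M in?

A --b--> B
B --b--> D
D --a--> A
A --b--> B
B --a--> A
A --b--> B
B --a--> A
A --b--> B

B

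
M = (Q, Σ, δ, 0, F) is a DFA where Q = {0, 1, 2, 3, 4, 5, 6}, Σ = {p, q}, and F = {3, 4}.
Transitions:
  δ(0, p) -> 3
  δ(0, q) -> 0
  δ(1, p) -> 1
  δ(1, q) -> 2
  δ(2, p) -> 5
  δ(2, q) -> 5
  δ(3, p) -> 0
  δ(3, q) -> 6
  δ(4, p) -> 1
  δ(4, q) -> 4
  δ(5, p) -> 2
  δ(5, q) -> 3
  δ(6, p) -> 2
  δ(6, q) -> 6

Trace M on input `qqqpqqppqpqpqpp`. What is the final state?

5

0 --q--> 0
0 --q--> 0
0 --q--> 0
0 --p--> 3
3 --q--> 6
6 --q--> 6
6 --p--> 2
2 --p--> 5
5 --q--> 3
3 --p--> 0
0 --q--> 0
0 --p--> 3
3 --q--> 6
6 --p--> 2
2 --p--> 5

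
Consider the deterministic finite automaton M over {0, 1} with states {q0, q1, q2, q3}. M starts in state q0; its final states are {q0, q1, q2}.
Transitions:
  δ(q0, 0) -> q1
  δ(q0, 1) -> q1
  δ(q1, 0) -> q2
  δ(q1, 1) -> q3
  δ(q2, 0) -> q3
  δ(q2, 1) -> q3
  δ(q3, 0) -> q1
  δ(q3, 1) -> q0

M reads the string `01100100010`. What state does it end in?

q0 --0--> q1
q1 --1--> q3
q3 --1--> q0
q0 --0--> q1
q1 --0--> q2
q2 --1--> q3
q3 --0--> q1
q1 --0--> q2
q2 --0--> q3
q3 --1--> q0
q0 --0--> q1

q1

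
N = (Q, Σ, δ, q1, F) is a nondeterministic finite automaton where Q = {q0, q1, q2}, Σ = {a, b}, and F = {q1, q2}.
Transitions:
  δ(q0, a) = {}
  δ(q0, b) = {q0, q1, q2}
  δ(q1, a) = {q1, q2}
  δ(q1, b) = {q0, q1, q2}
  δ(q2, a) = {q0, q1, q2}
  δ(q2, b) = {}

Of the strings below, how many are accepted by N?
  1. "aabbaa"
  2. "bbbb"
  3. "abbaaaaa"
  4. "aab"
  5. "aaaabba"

5

"aabbaa": accepted
"bbbb": accepted
"abbaaaaa": accepted
"aab": accepted
"aaaabba": accepted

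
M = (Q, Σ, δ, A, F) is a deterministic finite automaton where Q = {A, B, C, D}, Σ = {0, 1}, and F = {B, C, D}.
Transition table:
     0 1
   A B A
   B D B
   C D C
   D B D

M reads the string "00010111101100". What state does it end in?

A --0--> B
B --0--> D
D --0--> B
B --1--> B
B --0--> D
D --1--> D
D --1--> D
D --1--> D
D --1--> D
D --0--> B
B --1--> B
B --1--> B
B --0--> D
D --0--> B

B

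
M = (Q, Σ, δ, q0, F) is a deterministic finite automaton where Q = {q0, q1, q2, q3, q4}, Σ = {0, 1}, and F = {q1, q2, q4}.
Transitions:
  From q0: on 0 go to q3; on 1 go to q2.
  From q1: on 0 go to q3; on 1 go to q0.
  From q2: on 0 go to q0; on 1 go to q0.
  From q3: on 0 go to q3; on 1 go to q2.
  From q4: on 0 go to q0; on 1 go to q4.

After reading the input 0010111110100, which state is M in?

q3

q0 --0--> q3
q3 --0--> q3
q3 --1--> q2
q2 --0--> q0
q0 --1--> q2
q2 --1--> q0
q0 --1--> q2
q2 --1--> q0
q0 --1--> q2
q2 --0--> q0
q0 --1--> q2
q2 --0--> q0
q0 --0--> q3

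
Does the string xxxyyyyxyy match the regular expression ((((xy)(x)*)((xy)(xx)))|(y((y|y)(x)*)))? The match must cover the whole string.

no

Neither (((xy)(x)*)((xy)(xx))) nor (y((y|y)(x)*)) matches xxxyyyyxyy.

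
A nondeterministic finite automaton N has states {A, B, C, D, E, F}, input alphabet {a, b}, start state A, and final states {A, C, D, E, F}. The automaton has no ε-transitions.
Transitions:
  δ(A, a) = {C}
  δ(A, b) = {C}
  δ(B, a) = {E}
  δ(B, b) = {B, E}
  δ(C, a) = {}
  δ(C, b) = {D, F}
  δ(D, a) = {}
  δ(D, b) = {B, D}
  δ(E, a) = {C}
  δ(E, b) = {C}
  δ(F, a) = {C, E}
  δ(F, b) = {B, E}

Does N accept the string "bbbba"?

Start: {A}
read b: {C}
read b: {D, F}
read b: {B, D, E}
read b: {B, C, D, E}
read a: {C, E}
Reachable ∩ accepting = {C, E} — nonempty.

accepted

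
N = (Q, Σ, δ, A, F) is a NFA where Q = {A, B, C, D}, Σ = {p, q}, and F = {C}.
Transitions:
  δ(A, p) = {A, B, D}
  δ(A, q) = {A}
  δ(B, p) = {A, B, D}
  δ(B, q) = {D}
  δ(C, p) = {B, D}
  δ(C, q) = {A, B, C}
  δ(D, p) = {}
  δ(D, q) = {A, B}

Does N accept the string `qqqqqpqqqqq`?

rejected

Start: {A}
read q: {A}
read q: {A}
read q: {A}
read q: {A}
read q: {A}
read p: {A, B, D}
read q: {A, B, D}
read q: {A, B, D}
read q: {A, B, D}
read q: {A, B, D}
read q: {A, B, D}
Reachable ∩ accepting = {} — empty.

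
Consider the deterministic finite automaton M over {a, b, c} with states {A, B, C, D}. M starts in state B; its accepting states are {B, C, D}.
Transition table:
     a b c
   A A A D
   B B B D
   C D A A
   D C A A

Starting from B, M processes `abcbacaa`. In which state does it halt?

B --a--> B
B --b--> B
B --c--> D
D --b--> A
A --a--> A
A --c--> D
D --a--> C
C --a--> D

D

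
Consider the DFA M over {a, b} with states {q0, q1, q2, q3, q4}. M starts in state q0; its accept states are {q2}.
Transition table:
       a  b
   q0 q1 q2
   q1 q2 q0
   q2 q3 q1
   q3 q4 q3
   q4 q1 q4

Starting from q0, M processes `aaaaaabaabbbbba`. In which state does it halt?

q0 --a--> q1
q1 --a--> q2
q2 --a--> q3
q3 --a--> q4
q4 --a--> q1
q1 --a--> q2
q2 --b--> q1
q1 --a--> q2
q2 --a--> q3
q3 --b--> q3
q3 --b--> q3
q3 --b--> q3
q3 --b--> q3
q3 --b--> q3
q3 --a--> q4

q4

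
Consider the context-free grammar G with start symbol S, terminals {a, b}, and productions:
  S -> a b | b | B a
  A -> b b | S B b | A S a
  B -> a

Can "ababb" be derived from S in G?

no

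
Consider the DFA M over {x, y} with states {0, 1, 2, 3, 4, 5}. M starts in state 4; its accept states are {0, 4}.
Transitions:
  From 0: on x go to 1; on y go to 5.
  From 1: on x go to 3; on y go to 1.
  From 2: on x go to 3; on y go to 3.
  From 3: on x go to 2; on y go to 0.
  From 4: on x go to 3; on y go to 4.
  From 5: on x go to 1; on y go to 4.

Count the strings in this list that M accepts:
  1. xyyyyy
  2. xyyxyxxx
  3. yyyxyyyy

xyyyyy: accepted
xyyxyxxx: rejected
yyyxyyyy: accepted

2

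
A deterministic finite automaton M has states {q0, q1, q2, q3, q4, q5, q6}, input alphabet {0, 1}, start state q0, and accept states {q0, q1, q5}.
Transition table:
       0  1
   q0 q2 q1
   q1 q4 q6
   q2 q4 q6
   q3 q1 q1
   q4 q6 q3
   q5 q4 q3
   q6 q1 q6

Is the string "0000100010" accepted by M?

accepted

q0 --0--> q2
q2 --0--> q4
q4 --0--> q6
q6 --0--> q1
q1 --1--> q6
q6 --0--> q1
q1 --0--> q4
q4 --0--> q6
q6 --1--> q6
q6 --0--> q1
End in state q1, which is an accepting state.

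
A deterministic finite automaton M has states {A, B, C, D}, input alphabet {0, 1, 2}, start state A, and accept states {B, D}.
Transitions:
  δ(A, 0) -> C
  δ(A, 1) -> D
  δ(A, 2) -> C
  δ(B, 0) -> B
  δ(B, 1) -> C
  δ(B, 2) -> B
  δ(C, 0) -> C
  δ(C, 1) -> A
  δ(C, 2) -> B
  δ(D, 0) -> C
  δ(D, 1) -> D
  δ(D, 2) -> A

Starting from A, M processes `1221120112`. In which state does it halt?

A

A --1--> D
D --2--> A
A --2--> C
C --1--> A
A --1--> D
D --2--> A
A --0--> C
C --1--> A
A --1--> D
D --2--> A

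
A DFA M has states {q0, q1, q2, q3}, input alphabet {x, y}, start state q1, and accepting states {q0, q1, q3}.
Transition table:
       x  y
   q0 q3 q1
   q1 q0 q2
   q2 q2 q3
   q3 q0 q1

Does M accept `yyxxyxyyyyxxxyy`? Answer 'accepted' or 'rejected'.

rejected

q1 --y--> q2
q2 --y--> q3
q3 --x--> q0
q0 --x--> q3
q3 --y--> q1
q1 --x--> q0
q0 --y--> q1
q1 --y--> q2
q2 --y--> q3
q3 --y--> q1
q1 --x--> q0
q0 --x--> q3
q3 --x--> q0
q0 --y--> q1
q1 --y--> q2
End in state q2, which is not an accepting state.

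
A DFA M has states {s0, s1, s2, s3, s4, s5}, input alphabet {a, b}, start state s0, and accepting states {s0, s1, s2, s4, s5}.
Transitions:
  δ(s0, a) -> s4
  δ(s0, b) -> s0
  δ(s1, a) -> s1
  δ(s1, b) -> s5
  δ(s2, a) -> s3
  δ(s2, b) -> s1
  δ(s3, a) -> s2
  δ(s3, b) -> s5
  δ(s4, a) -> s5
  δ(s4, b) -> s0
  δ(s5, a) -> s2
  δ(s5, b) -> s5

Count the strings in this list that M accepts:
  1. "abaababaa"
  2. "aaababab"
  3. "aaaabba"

3

"abaababaa": accepted
"aaababab": accepted
"aaaabba": accepted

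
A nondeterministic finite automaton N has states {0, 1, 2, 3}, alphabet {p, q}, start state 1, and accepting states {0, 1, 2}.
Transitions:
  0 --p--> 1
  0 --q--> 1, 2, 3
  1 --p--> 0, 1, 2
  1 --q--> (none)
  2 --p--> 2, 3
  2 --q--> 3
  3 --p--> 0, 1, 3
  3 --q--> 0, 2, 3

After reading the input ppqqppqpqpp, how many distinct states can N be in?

Start: {1}
read p: {0, 1, 2}
read p: {0, 1, 2, 3}
read q: {0, 1, 2, 3}
read q: {0, 1, 2, 3}
read p: {0, 1, 2, 3}
read p: {0, 1, 2, 3}
read q: {0, 1, 2, 3}
read p: {0, 1, 2, 3}
read q: {0, 1, 2, 3}
read p: {0, 1, 2, 3}
read p: {0, 1, 2, 3}
Final reachable set {0, 1, 2, 3} has 4 states.

4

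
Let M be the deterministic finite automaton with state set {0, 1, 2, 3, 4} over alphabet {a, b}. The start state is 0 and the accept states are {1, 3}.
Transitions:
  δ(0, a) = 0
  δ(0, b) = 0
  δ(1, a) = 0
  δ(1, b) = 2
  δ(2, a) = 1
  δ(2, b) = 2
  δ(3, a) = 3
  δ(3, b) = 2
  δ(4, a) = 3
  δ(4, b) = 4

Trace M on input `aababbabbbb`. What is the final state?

0

0 --a--> 0
0 --a--> 0
0 --b--> 0
0 --a--> 0
0 --b--> 0
0 --b--> 0
0 --a--> 0
0 --b--> 0
0 --b--> 0
0 --b--> 0
0 --b--> 0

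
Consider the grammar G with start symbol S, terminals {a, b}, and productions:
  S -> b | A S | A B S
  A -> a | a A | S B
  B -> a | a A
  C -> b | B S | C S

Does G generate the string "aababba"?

no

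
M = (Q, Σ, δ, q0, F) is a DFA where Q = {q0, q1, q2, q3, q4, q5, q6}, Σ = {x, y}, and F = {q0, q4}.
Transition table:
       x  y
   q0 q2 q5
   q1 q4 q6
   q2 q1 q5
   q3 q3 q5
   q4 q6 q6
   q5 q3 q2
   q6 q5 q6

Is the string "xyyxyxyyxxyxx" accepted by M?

q0 --x--> q2
q2 --y--> q5
q5 --y--> q2
q2 --x--> q1
q1 --y--> q6
q6 --x--> q5
q5 --y--> q2
q2 --y--> q5
q5 --x--> q3
q3 --x--> q3
q3 --y--> q5
q5 --x--> q3
q3 --x--> q3
End in state q3, which is not an accepting state.

rejected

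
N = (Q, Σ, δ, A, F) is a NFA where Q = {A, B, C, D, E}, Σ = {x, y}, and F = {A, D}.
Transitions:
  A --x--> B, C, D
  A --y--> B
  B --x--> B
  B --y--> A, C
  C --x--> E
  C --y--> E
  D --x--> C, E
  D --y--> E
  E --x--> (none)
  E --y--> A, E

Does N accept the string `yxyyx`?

rejected

Start: {A}
read y: {B}
read x: {B}
read y: {A, C}
read y: {B, E}
read x: {B}
Reachable ∩ accepting = {} — empty.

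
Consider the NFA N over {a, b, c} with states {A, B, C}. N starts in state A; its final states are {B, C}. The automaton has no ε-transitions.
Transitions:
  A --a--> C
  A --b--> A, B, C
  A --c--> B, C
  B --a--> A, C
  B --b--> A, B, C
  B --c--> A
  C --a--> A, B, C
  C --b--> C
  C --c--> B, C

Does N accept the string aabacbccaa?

accepted

Start: {A}
read a: {C}
read a: {A, B, C}
read b: {A, B, C}
read a: {A, B, C}
read c: {A, B, C}
read b: {A, B, C}
read c: {A, B, C}
read c: {A, B, C}
read a: {A, B, C}
read a: {A, B, C}
Reachable ∩ accepting = {B, C} — nonempty.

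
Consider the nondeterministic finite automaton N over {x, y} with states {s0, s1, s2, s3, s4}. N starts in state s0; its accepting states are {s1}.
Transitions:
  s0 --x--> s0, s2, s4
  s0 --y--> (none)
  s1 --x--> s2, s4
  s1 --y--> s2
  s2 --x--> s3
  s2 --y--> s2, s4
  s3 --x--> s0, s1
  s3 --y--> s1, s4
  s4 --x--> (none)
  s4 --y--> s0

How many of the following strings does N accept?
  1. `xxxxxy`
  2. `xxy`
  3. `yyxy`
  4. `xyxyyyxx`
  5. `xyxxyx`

`xxxxxy`: accepted
`xxy`: accepted
`yyxy`: rejected
`xyxyyyxx`: accepted
`xyxxyx`: rejected

3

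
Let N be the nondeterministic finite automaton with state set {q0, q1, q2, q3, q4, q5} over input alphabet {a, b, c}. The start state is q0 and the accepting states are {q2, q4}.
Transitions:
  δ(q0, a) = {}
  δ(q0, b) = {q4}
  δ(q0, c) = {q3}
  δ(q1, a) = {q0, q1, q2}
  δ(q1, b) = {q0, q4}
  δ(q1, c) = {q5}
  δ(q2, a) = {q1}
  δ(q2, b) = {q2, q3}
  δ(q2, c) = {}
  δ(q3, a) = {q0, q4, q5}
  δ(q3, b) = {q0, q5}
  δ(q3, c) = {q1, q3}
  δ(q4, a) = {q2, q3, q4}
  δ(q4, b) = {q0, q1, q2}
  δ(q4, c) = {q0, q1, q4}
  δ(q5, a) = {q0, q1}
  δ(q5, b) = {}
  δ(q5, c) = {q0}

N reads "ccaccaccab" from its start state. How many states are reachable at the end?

6

Start: {q0}
read c: {q3}
read c: {q1, q3}
read a: {q0, q1, q2, q4, q5}
read c: {q0, q1, q3, q4, q5}
read c: {q0, q1, q3, q4, q5}
read a: {q0, q1, q2, q3, q4, q5}
read c: {q0, q1, q3, q4, q5}
read c: {q0, q1, q3, q4, q5}
read a: {q0, q1, q2, q3, q4, q5}
read b: {q0, q1, q2, q3, q4, q5}
Final reachable set {q0, q1, q2, q3, q4, q5} has 6 states.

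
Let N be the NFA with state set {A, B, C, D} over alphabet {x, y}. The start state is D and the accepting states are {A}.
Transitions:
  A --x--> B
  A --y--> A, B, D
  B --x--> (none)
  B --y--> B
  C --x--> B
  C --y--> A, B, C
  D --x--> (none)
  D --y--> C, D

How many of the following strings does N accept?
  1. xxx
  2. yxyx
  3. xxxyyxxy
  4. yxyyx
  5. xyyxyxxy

0

xxx: rejected
yxyx: rejected
xxxyyxxy: rejected
yxyyx: rejected
xyyxyxxy: rejected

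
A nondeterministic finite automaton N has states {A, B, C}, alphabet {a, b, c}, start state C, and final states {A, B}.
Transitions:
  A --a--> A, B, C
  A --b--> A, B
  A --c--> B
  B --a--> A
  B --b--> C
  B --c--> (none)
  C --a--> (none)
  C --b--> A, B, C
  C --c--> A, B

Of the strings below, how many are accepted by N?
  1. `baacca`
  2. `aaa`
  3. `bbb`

`baacca`: accepted
`aaa`: rejected
`bbb`: accepted

2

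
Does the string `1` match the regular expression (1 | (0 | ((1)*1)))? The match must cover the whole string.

The left alternative 1 matches 1.

yes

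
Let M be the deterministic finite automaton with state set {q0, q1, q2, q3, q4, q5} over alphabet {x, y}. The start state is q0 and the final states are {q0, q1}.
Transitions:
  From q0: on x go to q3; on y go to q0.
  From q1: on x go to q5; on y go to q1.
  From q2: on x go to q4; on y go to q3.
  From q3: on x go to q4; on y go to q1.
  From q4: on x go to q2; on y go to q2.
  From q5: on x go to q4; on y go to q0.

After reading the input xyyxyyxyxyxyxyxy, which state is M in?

q1

q0 --x--> q3
q3 --y--> q1
q1 --y--> q1
q1 --x--> q5
q5 --y--> q0
q0 --y--> q0
q0 --x--> q3
q3 --y--> q1
q1 --x--> q5
q5 --y--> q0
q0 --x--> q3
q3 --y--> q1
q1 --x--> q5
q5 --y--> q0
q0 --x--> q3
q3 --y--> q1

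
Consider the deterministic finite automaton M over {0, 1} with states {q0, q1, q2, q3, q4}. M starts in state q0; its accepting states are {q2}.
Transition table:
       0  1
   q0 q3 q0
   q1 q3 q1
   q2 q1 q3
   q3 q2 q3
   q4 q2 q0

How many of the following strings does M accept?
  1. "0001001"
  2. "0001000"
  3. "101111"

0

"0001001": rejected
"0001000": rejected
"101111": rejected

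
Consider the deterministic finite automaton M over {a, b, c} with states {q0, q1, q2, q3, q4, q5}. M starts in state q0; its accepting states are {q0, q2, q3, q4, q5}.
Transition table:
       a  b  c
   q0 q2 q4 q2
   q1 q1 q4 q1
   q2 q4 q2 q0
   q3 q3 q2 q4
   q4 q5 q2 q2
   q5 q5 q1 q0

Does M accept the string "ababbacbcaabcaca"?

accepted

q0 --a--> q2
q2 --b--> q2
q2 --a--> q4
q4 --b--> q2
q2 --b--> q2
q2 --a--> q4
q4 --c--> q2
q2 --b--> q2
q2 --c--> q0
q0 --a--> q2
q2 --a--> q4
q4 --b--> q2
q2 --c--> q0
q0 --a--> q2
q2 --c--> q0
q0 --a--> q2
End in state q2, which is an accepting state.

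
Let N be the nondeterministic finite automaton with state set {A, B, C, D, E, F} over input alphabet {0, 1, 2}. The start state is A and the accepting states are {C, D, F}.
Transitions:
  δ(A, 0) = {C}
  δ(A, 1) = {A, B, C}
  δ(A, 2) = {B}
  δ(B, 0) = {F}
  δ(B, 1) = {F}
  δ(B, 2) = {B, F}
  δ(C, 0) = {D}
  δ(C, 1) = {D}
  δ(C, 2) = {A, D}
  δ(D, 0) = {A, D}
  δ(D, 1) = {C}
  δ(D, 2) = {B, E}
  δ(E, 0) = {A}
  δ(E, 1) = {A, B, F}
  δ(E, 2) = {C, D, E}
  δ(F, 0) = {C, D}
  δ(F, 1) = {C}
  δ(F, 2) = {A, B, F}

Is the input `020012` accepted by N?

Start: {A}
read 0: {C}
read 2: {A, D}
read 0: {A, C, D}
read 0: {A, C, D}
read 1: {A, B, C, D}
read 2: {A, B, D, E, F}
Reachable ∩ accepting = {D, F} — nonempty.

accepted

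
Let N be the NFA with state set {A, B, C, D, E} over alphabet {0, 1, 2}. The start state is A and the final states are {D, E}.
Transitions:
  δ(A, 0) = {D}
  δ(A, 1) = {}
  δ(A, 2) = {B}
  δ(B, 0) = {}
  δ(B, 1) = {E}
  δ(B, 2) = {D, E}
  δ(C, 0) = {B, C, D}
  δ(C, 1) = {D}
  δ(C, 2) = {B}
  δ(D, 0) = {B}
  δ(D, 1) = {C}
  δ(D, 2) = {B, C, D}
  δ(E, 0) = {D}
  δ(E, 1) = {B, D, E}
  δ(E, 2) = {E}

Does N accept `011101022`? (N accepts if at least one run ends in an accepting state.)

accepted

Start: {A}
read 0: {D}
read 1: {C}
read 1: {D}
read 1: {C}
read 0: {B, C, D}
read 1: {C, D, E}
read 0: {B, C, D}
read 2: {B, C, D, E}
read 2: {B, C, D, E}
Reachable ∩ accepting = {D, E} — nonempty.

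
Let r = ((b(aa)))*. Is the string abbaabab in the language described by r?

no

abbaabab cannot be split into zero or more pieces each matching (b(aa)).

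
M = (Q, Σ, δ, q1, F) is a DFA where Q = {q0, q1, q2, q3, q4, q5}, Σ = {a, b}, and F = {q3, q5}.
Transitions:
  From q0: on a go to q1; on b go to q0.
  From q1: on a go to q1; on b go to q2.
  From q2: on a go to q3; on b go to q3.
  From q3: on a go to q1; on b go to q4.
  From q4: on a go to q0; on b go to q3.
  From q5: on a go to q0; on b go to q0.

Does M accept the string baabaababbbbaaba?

q1 --b--> q2
q2 --a--> q3
q3 --a--> q1
q1 --b--> q2
q2 --a--> q3
q3 --a--> q1
q1 --b--> q2
q2 --a--> q3
q3 --b--> q4
q4 --b--> q3
q3 --b--> q4
q4 --b--> q3
q3 --a--> q1
q1 --a--> q1
q1 --b--> q2
q2 --a--> q3
End in state q3, which is an accepting state.

accepted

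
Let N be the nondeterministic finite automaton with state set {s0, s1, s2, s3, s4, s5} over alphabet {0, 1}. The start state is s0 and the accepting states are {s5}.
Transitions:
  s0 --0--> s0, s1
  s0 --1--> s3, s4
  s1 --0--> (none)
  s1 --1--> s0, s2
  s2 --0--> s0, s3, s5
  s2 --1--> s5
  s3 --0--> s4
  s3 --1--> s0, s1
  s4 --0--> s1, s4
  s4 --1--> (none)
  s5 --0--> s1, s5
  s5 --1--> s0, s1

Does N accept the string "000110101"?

rejected

Start: {s0}
read 0: {s0, s1}
read 0: {s0, s1}
read 0: {s0, s1}
read 1: {s0, s2, s3, s4}
read 1: {s0, s1, s3, s4, s5}
read 0: {s0, s1, s4, s5}
read 1: {s0, s1, s2, s3, s4}
read 0: {s0, s1, s3, s4, s5}
read 1: {s0, s1, s2, s3, s4}
Reachable ∩ accepting = {} — empty.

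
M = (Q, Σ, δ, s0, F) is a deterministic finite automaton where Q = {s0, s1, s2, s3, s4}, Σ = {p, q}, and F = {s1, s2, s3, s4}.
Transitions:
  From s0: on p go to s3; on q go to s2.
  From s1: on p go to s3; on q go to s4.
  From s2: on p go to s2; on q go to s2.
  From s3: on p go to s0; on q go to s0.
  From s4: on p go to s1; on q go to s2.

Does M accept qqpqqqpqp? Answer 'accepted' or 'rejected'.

s0 --q--> s2
s2 --q--> s2
s2 --p--> s2
s2 --q--> s2
s2 --q--> s2
s2 --q--> s2
s2 --p--> s2
s2 --q--> s2
s2 --p--> s2
End in state s2, which is an accepting state.

accepted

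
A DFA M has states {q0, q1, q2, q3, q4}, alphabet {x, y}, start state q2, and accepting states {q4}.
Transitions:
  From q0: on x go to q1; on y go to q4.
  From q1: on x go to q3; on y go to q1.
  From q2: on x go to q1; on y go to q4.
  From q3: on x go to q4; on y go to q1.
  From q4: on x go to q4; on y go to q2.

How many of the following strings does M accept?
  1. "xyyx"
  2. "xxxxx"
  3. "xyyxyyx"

1

"xyyx": rejected
"xxxxx": accepted
"xyyxyyx": rejected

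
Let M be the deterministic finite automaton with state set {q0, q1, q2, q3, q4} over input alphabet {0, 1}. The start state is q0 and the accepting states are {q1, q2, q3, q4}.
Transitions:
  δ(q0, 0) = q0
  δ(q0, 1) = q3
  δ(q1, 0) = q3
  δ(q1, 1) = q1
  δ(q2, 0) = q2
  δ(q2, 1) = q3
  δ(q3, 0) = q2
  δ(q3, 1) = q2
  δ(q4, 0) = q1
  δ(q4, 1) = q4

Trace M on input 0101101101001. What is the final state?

q0 --0--> q0
q0 --1--> q3
q3 --0--> q2
q2 --1--> q3
q3 --1--> q2
q2 --0--> q2
q2 --1--> q3
q3 --1--> q2
q2 --0--> q2
q2 --1--> q3
q3 --0--> q2
q2 --0--> q2
q2 --1--> q3

q3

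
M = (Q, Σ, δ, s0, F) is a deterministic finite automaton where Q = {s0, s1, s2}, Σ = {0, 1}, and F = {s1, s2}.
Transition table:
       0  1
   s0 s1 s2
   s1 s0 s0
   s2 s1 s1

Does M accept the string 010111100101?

rejected

s0 --0--> s1
s1 --1--> s0
s0 --0--> s1
s1 --1--> s0
s0 --1--> s2
s2 --1--> s1
s1 --1--> s0
s0 --0--> s1
s1 --0--> s0
s0 --1--> s2
s2 --0--> s1
s1 --1--> s0
End in state s0, which is not an accepting state.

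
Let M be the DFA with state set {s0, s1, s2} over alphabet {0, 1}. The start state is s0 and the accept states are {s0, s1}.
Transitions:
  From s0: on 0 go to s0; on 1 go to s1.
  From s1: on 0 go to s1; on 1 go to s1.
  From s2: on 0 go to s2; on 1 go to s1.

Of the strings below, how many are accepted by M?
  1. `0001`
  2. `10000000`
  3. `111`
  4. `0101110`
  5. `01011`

5

`0001`: accepted
`10000000`: accepted
`111`: accepted
`0101110`: accepted
`01011`: accepted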